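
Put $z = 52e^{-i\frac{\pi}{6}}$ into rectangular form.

a = r cos θ = 52 * sqrt(3)/2 = 26*sqrt(3)
b = r sin θ = 52 * -1/2 = -26
z = 26*sqrt(3) - 26i


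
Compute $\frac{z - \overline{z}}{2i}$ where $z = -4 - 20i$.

z - conjugate(z) = 2bi
(z - conjugate(z))/(2i) = 2bi/(2i) = b = -20


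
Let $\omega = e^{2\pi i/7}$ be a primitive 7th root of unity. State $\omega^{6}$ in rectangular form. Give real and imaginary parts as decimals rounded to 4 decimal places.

ω^6 = e^(2πi·6/7) = e^(i·12π/7)
= cos(12π/7) + i sin(12π/7)
= 0.6235 - 0.7818i


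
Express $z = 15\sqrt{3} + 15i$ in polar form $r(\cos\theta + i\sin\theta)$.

r = |z| = sqrt(a^2 + b^2) = sqrt((15*sqrt(3))^2 + (15)^2) = sqrt(675 + 225) = sqrt(900) = 30
θ = arctan(b/a) = arctan(15/25.9808) (quadrant-adjusted) = 30°
z = 30(cos 30° + i sin 30°)


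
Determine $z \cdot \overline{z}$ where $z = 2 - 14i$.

z * conjugate(z) = |z|^2 = a^2 + b^2
= 2^2 + (-14)^2 = 200


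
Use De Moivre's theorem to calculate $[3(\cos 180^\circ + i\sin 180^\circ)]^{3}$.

By De Moivre: z^n = r^n(cos(nθ) + i sin(nθ))
= 3^3(cos(3*180°) + i sin(3*180°))
= 27(cos 180° + i sin 180°)
= -27


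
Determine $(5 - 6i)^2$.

(a + bi)^2 = a^2 - b^2 + 2abi
= 5^2 - (-6)^2 + 2*5*(-6)i
= -11 - 60i


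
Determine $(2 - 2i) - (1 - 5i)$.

(2 - 1) + (-2 - (-5))i = 1 + 3i


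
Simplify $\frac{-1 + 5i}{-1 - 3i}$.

Multiply numerator and denominator by conjugate (-1 + 3i):
= (-1 + 5i)(-1 + 3i) / ((-1)^2 + (-3)^2)
= (-14 - 8i) / 10
Divide through by 2: (-7 - 4i) / 5
= -7/5 - (4/5)i


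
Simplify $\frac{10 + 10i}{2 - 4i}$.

Multiply numerator and denominator by conjugate (2 + 4i):
= (10 + 10i)(2 + 4i) / (2^2 + (-4)^2)
= (-20 + 60i) / 20
= -1 + 3i


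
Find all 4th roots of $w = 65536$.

|w| = 65536, arg(w) = 0°
Root modulus = 65536^(1/4) = 16
Root arguments: θ_k = (0° + 360°k)/4 for k = 0, 1, ..., 3
Roots: 16, 16i, -16, -16i


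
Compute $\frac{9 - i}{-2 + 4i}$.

Multiply numerator and denominator by conjugate (-2 - 4i):
= (9 - i)(-2 - 4i) / ((-2)^2 + 4^2)
= (-22 - 34i) / 20
Divide through by 2: (-11 - 17i) / 10
= -11/10 - (17/10)i


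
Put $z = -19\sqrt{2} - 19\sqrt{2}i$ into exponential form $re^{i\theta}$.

r = |z| = sqrt((-19*sqrt(2))^2 + (-19*sqrt(2))^2) = sqrt(722 + 722) = sqrt(1444) = 38
θ = arctan(b/a) = arctan(-26.8701/-26.8701) (quadrant-adjusted) = 225° = 5π/4
z = 38e^(i*5π/4)


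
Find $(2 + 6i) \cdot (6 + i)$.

(a1*a2 - b1*b2) + (a1*b2 + b1*a2)i
= (12 - 6) + (2 + 36)i
= 6 + 38i


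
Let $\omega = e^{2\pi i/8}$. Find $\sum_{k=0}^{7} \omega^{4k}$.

Let ζ = ω^4 = e^(2πi·4/8). Since 8 ∤ 4, ζ ≠ 1.
Sum = Σ_{k=0}^{7} ζ^k = (ζ^8 - 1)/(ζ - 1) = (ω^{4·8} - 1)/(ζ - 1) = (1 - 1)/(ζ - 1) = 0


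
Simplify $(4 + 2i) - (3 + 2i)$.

(4 - 3) + (2 - 2)i = 1


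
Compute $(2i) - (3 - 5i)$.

(0 - 3) + (2 - (-5))i = -3 + 7i


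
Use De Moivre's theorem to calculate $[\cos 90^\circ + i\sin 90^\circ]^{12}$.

By De Moivre: z^n = r^n(cos(nθ) + i sin(nθ))
= 1^12(cos(12*90°) + i sin(12*90°))
= 1(cos 0° + i sin 0°)
= 1


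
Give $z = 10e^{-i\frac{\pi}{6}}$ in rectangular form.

a = r cos θ = 10 * sqrt(3)/2 = 5*sqrt(3)
b = r sin θ = 10 * -1/2 = -5
z = 5*sqrt(3) - 5i


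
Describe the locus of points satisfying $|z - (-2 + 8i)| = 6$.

|z - z0| = r describes a circle centered at z0 with radius r
Here z0 = -2 + 8i and r = 6
Locus: Circle centered at (-2, 8) with radius 6


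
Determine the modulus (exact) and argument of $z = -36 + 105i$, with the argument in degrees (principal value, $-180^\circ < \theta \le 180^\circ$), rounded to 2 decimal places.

|z| = sqrt((-36)^2 + 105^2) = 111
arg(z) = arctan(b/a) = arctan(105/-36) (quadrant-adjusted) = 108.92°


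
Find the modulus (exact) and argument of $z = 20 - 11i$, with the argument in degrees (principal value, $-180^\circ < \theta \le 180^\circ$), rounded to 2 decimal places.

|z| = sqrt(20^2 + (-11)^2) = sqrt(521)
arg(z) = arctan(b/a) = arctan(-11/20) (quadrant-adjusted) = -28.81°


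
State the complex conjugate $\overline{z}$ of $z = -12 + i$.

If z = a + bi, then conjugate(z) = a - bi
conjugate(-12 + i) = -12 - i


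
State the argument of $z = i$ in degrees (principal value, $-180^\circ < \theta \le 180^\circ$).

a = 0 and b > 0, so z lies on the positive imaginary axis: θ = 90°


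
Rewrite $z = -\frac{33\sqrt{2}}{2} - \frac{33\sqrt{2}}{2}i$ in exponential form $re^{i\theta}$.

r = |z| = sqrt((-33*sqrt(2)/2)^2 + (-33*sqrt(2)/2)^2) = sqrt(1089/2 + 1089/2) = sqrt(1089) = 33
θ = arctan(b/a) = arctan(-23.3345/-23.3345) (quadrant-adjusted) = 225° = 5π/4
z = 33e^(i*5π/4)


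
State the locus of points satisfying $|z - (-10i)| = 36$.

|z - z0| = r describes a circle centered at z0 with radius r
Here z0 = -10i and r = 36
Locus: Circle centered at (0, -10) with radius 36


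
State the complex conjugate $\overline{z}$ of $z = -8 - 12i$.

If z = a + bi, then conjugate(z) = a - bi
conjugate(-8 - 12i) = -8 + 12i


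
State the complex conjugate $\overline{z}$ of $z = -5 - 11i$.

If z = a + bi, then conjugate(z) = a - bi
conjugate(-5 - 11i) = -5 + 11i


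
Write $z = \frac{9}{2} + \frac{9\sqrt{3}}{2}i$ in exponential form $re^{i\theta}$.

r = |z| = sqrt((9/2)^2 + (9*sqrt(3)/2)^2) = sqrt(81/4 + 243/4) = sqrt(81) = 9
θ = arctan(b/a) = arctan(7.7942/4.5) (quadrant-adjusted) = 60° = π/3
z = 9e^(i*π/3)


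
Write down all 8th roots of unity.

ω_k = e^(2πik/8) = cos(2πk/8) + i sin(2πk/8) for k = 0, 1, ..., 7
Roots: 1, sqrt(2)/2 + (sqrt(2)/2)i, i, -sqrt(2)/2 + (sqrt(2)/2)i, -1, -sqrt(2)/2 - (sqrt(2)/2)i, -i, sqrt(2)/2 - (sqrt(2)/2)i


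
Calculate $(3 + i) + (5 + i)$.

(3 + 5) + (1 + 1)i = 8 + 2i


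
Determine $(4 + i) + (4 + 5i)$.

(4 + 4) + (1 + 5)i = 8 + 6i


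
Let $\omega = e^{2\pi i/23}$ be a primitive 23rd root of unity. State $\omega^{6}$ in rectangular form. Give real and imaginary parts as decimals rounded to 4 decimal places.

ω^6 = e^(2πi·6/23) = e^(i·12π/23)
= cos(12π/23) + i sin(12π/23)
= -0.0682 + 0.9977i


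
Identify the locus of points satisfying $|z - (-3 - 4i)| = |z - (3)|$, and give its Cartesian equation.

|z - z1| = |z - z2| means z is equidistant from z1 and z2,
i.e. the perpendicular bisector of the segment from (-3, -4) to (3, 0) (midpoint (0, -2)).
With z = x + yi, square both sides:
(x - (-3))^2 + (y - (-4))^2 = (x - 3)^2 + (y - 0)^2
The x^2 and y^2 terms cancel: 12x + 8y = 9 - 25 = -16
Simplify: 3x + 2y = -4
Locus: Perpendicular bisector of the segment from (-3, -4) to (3, 0): the line 3x + 2y = -4


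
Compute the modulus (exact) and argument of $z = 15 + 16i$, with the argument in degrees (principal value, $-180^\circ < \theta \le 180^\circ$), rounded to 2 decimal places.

|z| = sqrt(15^2 + 16^2) = sqrt(481)
arg(z) = arctan(b/a) = arctan(16/15) (quadrant-adjusted) = 46.85°


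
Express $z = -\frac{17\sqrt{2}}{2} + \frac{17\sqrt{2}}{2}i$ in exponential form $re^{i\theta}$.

r = |z| = sqrt((-17*sqrt(2)/2)^2 + (17*sqrt(2)/2)^2) = sqrt(289/2 + 289/2) = sqrt(289) = 17
θ = arctan(b/a) = arctan(12.0208/-12.0208) (quadrant-adjusted) = 135° = 3π/4
z = 17e^(i*3π/4)


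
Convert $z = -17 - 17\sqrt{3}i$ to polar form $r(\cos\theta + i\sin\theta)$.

r = |z| = sqrt(a^2 + b^2) = sqrt((-17)^2 + (-17*sqrt(3))^2) = sqrt(289 + 867) = sqrt(1156) = 34
θ = arctan(b/a) = arctan(-29.4449/-17) (quadrant-adjusted) = 240°
z = 34(cos 240° + i sin 240°)


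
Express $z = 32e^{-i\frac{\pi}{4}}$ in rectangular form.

a = r cos θ = 32 * sqrt(2)/2 = 16*sqrt(2)
b = r sin θ = 32 * -sqrt(2)/2 = -16*sqrt(2)
z = 16*sqrt(2) - 16*sqrt(2)i


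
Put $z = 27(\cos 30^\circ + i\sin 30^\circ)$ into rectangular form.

a = r cos θ = 27 * sqrt(3)/2 = 27*sqrt(3)/2
b = r sin θ = 27 * 1/2 = 27/2
z = 27*sqrt(3)/2 + (27/2)i


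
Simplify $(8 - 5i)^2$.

(a + bi)^2 = a^2 - b^2 + 2abi
= 8^2 - (-5)^2 + 2*8*(-5)i
= 39 - 80i


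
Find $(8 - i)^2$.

(a + bi)^2 = a^2 - b^2 + 2abi
= 8^2 - (-1)^2 + 2*8*(-1)i
= 63 - 16i


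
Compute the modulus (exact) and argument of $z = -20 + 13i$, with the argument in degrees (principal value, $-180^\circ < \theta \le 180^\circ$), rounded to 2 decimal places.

|z| = sqrt((-20)^2 + 13^2) = sqrt(569)
arg(z) = arctan(b/a) = arctan(13/-20) (quadrant-adjusted) = 146.98°


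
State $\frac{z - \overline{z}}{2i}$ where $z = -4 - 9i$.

z - conjugate(z) = 2bi
(z - conjugate(z))/(2i) = 2bi/(2i) = b = -9


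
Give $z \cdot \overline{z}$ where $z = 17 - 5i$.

z * conjugate(z) = |z|^2 = a^2 + b^2
= 17^2 + (-5)^2 = 314


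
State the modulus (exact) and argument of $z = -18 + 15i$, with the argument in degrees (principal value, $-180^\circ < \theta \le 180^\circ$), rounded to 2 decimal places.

|z| = sqrt((-18)^2 + 15^2) = sqrt(549)
arg(z) = arctan(b/a) = arctan(15/-18) (quadrant-adjusted) = 140.19°


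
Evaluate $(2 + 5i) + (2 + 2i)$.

(2 + 2) + (5 + 2)i = 4 + 7i


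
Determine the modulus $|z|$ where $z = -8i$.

|z| = sqrt(a^2 + b^2) = sqrt(0^2 + (-8)^2) = sqrt(64) = 8


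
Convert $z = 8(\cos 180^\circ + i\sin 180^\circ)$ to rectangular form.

a = r cos θ = 8 * -1 = -8
b = r sin θ = 8 * 0 = 0
z = -8


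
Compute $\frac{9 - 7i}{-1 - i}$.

Multiply numerator and denominator by conjugate (-1 + i):
= (9 - 7i)(-1 + i) / ((-1)^2 + (-1)^2)
= (-2 + 16i) / 2
= -1 + 8i


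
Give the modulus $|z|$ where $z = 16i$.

|z| = sqrt(a^2 + b^2) = sqrt(0^2 + 16^2) = sqrt(256) = 16


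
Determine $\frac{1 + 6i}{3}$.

Divisor is real, so divide each part by 3:
= 1/3 + 2i


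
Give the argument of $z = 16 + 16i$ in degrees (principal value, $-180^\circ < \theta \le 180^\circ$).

θ = arctan(b/a) = arctan(16/16) (quadrant-adjusted) = 45°


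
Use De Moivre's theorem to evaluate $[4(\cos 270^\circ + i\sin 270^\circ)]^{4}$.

By De Moivre: z^n = r^n(cos(nθ) + i sin(nθ))
= 4^4(cos(4*270°) + i sin(4*270°))
= 256(cos 0° + i sin 0°)
= 256


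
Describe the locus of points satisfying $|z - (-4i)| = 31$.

|z - z0| = r describes a circle centered at z0 with radius r
Here z0 = -4i and r = 31
Locus: Circle centered at (0, -4) with radius 31


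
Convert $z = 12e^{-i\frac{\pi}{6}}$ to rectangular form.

a = r cos θ = 12 * sqrt(3)/2 = 6*sqrt(3)
b = r sin θ = 12 * -1/2 = -6
z = 6*sqrt(3) - 6i


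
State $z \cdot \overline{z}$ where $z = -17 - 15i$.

z * conjugate(z) = |z|^2 = a^2 + b^2
= (-17)^2 + (-15)^2 = 514


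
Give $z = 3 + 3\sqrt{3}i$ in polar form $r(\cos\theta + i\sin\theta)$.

r = |z| = sqrt(a^2 + b^2) = sqrt((3)^2 + (3*sqrt(3))^2) = sqrt(9 + 27) = sqrt(36) = 6
θ = arctan(b/a) = arctan(5.1962/3) (quadrant-adjusted) = 60°
z = 6(cos 60° + i sin 60°)


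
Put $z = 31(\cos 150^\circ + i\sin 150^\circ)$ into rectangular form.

a = r cos θ = 31 * -sqrt(3)/2 = -31*sqrt(3)/2
b = r sin θ = 31 * 1/2 = 31/2
z = -31*sqrt(3)/2 + (31/2)i


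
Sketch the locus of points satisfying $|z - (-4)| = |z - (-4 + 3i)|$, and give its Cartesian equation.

|z - z1| = |z - z2| means z is equidistant from z1 and z2,
i.e. the perpendicular bisector of the segment from (-4, 0) to (-4, 3) (midpoint (-4, 3/2)).
With z = x + yi, square both sides:
(x - (-4))^2 + (y - 0)^2 = (x - (-4))^2 + (y - 3)^2
The x^2 and y^2 terms cancel: 0x + 6y = 25 - 16 = 9
Simplify: y = 3/2
Locus: Perpendicular bisector of the segment from (-4, 0) to (-4, 3): the line y = 3/2


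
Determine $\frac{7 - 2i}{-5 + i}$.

Multiply numerator and denominator by conjugate (-5 - i):
= (7 - 2i)(-5 - i) / ((-5)^2 + 1^2)
= (-37 + 3i) / 26
= -37/26 + (3/26)i


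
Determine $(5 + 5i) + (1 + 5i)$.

(5 + 1) + (5 + 5)i = 6 + 10i


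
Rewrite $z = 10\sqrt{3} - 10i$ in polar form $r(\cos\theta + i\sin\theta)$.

r = |z| = sqrt(a^2 + b^2) = sqrt((10*sqrt(3))^2 + (-10)^2) = sqrt(300 + 100) = sqrt(400) = 20
θ = arctan(b/a) = arctan(-10/17.3205) (quadrant-adjusted) = 330°
z = 20(cos 330° + i sin 330°)


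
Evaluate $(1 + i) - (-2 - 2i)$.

(1 - (-2)) + (1 - (-2))i = 3 + 3i


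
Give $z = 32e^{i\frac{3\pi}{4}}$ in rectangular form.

a = r cos θ = 32 * -sqrt(2)/2 = -16*sqrt(2)
b = r sin θ = 32 * sqrt(2)/2 = 16*sqrt(2)
z = -16*sqrt(2) + 16*sqrt(2)i


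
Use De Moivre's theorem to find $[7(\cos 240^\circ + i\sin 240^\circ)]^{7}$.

By De Moivre: z^n = r^n(cos(nθ) + i sin(nθ))
= 7^7(cos(7*240°) + i sin(7*240°))
= 823543(cos 240° + i sin 240°)
= -823543/2 - (823543*sqrt(3)/2)i


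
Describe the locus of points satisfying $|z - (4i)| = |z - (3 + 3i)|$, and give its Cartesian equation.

|z - z1| = |z - z2| means z is equidistant from z1 and z2,
i.e. the perpendicular bisector of the segment from (0, 4) to (3, 3) (midpoint (3/2, 7/2)).
With z = x + yi, square both sides:
(x - 0)^2 + (y - 4)^2 = (x - 3)^2 + (y - 3)^2
The x^2 and y^2 terms cancel: 6x + (-2)y = 18 - 16 = 2
Simplify: 3x - y = 1
Locus: Perpendicular bisector of the segment from (0, 4) to (3, 3): the line 3x - y = 1


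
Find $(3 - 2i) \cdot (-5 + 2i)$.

(a1*a2 - b1*b2) + (a1*b2 + b1*a2)i
= (-15 - (-4)) + (6 + 10)i
= -11 + 16i


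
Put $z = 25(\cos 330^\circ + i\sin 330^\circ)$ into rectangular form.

a = r cos θ = 25 * sqrt(3)/2 = 25*sqrt(3)/2
b = r sin θ = 25 * -1/2 = -25/2
z = 25*sqrt(3)/2 - (25/2)i


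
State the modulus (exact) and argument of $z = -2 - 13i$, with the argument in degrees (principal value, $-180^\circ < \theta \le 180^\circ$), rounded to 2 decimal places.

|z| = sqrt((-2)^2 + (-13)^2) = sqrt(173)
arg(z) = arctan(b/a) = arctan(-13/-2) (quadrant-adjusted) = -98.75°


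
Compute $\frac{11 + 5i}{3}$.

Divisor is real, so divide each part by 3:
= 11/3 + (5/3)i


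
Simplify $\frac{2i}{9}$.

Divisor is real, so divide each part by 9:
= 0 + (2/9)i


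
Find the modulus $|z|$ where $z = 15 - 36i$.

|z| = sqrt(a^2 + b^2) = sqrt(15^2 + (-36)^2) = sqrt(1521) = 39


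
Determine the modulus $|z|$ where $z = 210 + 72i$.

|z| = sqrt(a^2 + b^2) = sqrt(210^2 + 72^2) = sqrt(49284) = 222


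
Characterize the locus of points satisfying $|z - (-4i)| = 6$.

|z - z0| = r describes a circle centered at z0 with radius r
Here z0 = -4i and r = 6
Locus: Circle centered at (0, -4) with radius 6


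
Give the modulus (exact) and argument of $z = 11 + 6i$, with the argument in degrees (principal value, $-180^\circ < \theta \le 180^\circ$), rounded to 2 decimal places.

|z| = sqrt(11^2 + 6^2) = sqrt(157)
arg(z) = arctan(b/a) = arctan(6/11) (quadrant-adjusted) = 28.61°


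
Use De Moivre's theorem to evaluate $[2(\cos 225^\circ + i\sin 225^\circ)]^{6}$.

By De Moivre: z^n = r^n(cos(nθ) + i sin(nθ))
= 2^6(cos(6*225°) + i sin(6*225°))
= 64(cos 270° + i sin 270°)
= -64i


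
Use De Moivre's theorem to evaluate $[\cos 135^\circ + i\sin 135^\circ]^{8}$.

By De Moivre: z^n = r^n(cos(nθ) + i sin(nθ))
= 1^8(cos(8*135°) + i sin(8*135°))
= 1(cos 0° + i sin 0°)
= 1


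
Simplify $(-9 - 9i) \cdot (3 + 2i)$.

(a1*a2 - b1*b2) + (a1*b2 + b1*a2)i
= (-27 - (-18)) + (-18 + (-27))i
= -9 - 45i


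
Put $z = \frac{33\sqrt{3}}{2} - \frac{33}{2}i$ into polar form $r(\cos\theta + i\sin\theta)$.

r = |z| = sqrt(a^2 + b^2) = sqrt((33*sqrt(3)/2)^2 + (-33/2)^2) = sqrt(3267/4 + 1089/4) = sqrt(1089) = 33
θ = arctan(b/a) = arctan(-16.5/28.5788) (quadrant-adjusted) = 330°
z = 33(cos 330° + i sin 330°)


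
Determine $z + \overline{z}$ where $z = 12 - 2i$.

z + conjugate(z) = (a + bi) + (a - bi) = 2a
= 2 * 12 = 24


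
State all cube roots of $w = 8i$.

|w| = 8, arg(w) = 90°
Root modulus = 8^(1/3) = 2
Root arguments: θ_k = (90° + 360°k)/3 for k = 0, 1, ..., 2
Roots: sqrt(3) + i, -sqrt(3) + i, -2i


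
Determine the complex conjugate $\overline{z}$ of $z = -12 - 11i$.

If z = a + bi, then conjugate(z) = a - bi
conjugate(-12 - 11i) = -12 + 11i


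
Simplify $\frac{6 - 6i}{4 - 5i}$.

Multiply numerator and denominator by conjugate (4 + 5i):
= (6 - 6i)(4 + 5i) / (4^2 + (-5)^2)
= (54 + 6i) / 41
= 54/41 + (6/41)i


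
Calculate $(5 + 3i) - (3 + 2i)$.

(5 - 3) + (3 - 2)i = 2 + i


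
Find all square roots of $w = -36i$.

|w| = 36, arg(w) = 270°
Root modulus = 36^(1/2) = 6
Root arguments: θ_k = (270° + 360°k)/2 for k = 0, 1, ..., 1
Roots: -3*sqrt(2) + 3*sqrt(2)i, 3*sqrt(2) - 3*sqrt(2)i


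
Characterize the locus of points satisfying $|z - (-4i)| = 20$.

|z - z0| = r describes a circle centered at z0 with radius r
Here z0 = -4i and r = 20
Locus: Circle centered at (0, -4) with radius 20


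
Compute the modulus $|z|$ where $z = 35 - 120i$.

|z| = sqrt(a^2 + b^2) = sqrt(35^2 + (-120)^2) = sqrt(15625) = 125


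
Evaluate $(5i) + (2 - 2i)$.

(0 + 2) + (5 + (-2))i = 2 + 3i


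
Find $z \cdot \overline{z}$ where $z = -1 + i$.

z * conjugate(z) = |z|^2 = a^2 + b^2
= (-1)^2 + 1^2 = 2


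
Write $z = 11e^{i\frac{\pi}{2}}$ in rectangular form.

a = r cos θ = 11 * 0 = 0
b = r sin θ = 11 * 1 = 11
z = 11i


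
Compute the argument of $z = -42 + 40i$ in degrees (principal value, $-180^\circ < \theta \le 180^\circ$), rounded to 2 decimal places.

θ = arctan(b/a) = arctan(40/-42) (quadrant-adjusted) = 136.40°


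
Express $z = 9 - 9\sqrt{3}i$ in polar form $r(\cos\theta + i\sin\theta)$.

r = |z| = sqrt(a^2 + b^2) = sqrt((9)^2 + (-9*sqrt(3))^2) = sqrt(81 + 243) = sqrt(324) = 18
θ = arctan(b/a) = arctan(-15.5885/9) (quadrant-adjusted) = 300°
z = 18(cos 300° + i sin 300°)


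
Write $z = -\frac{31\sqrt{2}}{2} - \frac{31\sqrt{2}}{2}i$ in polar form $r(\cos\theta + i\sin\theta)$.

r = |z| = sqrt(a^2 + b^2) = sqrt((-31*sqrt(2)/2)^2 + (-31*sqrt(2)/2)^2) = sqrt(961/2 + 961/2) = sqrt(961) = 31
θ = arctan(b/a) = arctan(-21.9203/-21.9203) (quadrant-adjusted) = 225°
z = 31(cos 225° + i sin 225°)


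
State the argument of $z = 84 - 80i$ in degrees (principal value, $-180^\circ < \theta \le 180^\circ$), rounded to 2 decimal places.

θ = arctan(b/a) = arctan(-80/84) (quadrant-adjusted) = -43.60°


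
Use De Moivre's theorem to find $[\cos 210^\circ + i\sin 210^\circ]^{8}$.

By De Moivre: z^n = r^n(cos(nθ) + i sin(nθ))
= 1^8(cos(8*210°) + i sin(8*210°))
= 1(cos 240° + i sin 240°)
= -1/2 - (sqrt(3)/2)i


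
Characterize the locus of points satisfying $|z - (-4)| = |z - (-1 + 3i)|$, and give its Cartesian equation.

|z - z1| = |z - z2| means z is equidistant from z1 and z2,
i.e. the perpendicular bisector of the segment from (-4, 0) to (-1, 3) (midpoint (-5/2, 3/2)).
With z = x + yi, square both sides:
(x - (-4))^2 + (y - 0)^2 = (x - (-1))^2 + (y - 3)^2
The x^2 and y^2 terms cancel: 6x + 6y = 10 - 16 = -6
Simplify: x + y = -1
Locus: Perpendicular bisector of the segment from (-4, 0) to (-1, 3): the line x + y = -1


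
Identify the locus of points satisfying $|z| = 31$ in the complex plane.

|z| = 31 means sqrt(x^2 + y^2) = 31
This is a circle of radius 31 centered at the origin


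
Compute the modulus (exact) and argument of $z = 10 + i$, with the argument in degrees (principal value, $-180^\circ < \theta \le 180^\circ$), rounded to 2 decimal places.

|z| = sqrt(10^2 + 1^2) = sqrt(101)
arg(z) = arctan(b/a) = arctan(1/10) (quadrant-adjusted) = 5.71°


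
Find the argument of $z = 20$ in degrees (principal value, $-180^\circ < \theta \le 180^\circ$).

b = 0 and a > 0, so z lies on the positive real axis: θ = 0°


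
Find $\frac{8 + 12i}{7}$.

Divisor is real, so divide each part by 7:
= 8/7 + (12/7)i


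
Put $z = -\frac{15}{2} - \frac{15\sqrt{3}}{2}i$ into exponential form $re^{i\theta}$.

r = |z| = sqrt((-15/2)^2 + (-15*sqrt(3)/2)^2) = sqrt(225/4 + 675/4) = sqrt(225) = 15
θ = arctan(b/a) = arctan(-12.9904/-7.5) (quadrant-adjusted) = -120° = -2π/3
z = 15e^(-i*2π/3)


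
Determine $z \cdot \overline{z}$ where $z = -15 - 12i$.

z * conjugate(z) = |z|^2 = a^2 + b^2
= (-15)^2 + (-12)^2 = 369


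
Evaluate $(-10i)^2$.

(a + bi)^2 = a^2 - b^2 + 2abi
= 0^2 - (-10)^2 + 2*0*(-10)i
= -100


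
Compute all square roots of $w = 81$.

|w| = 81, arg(w) = 0°
Root modulus = 81^(1/2) = 9
Root arguments: θ_k = (0° + 360°k)/2 for k = 0, 1, ..., 1
Roots: 9, -9


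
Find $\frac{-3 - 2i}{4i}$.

Multiply numerator and denominator by conjugate (-4i):
= (-3 - 2i)(-4i) / (0^2 + 4^2)
= (-8 + 12i) / 16
Divide through by 4: (-2 + 3i) / 4
= -1/2 + (3/4)i


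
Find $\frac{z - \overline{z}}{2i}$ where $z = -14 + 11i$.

z - conjugate(z) = 2bi
(z - conjugate(z))/(2i) = 2bi/(2i) = b = 11


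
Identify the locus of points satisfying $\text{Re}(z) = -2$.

Re(z) = x where z = x + yi; the equation x = -2 is satisfied by all points with that x-coordinate
Locus: Vertical line x = -2


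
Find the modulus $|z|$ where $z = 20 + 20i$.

|z| = sqrt(a^2 + b^2) = sqrt(20^2 + 20^2) = sqrt(800) = sqrt(800)


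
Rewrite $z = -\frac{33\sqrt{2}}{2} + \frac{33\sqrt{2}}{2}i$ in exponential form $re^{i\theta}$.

r = |z| = sqrt((-33*sqrt(2)/2)^2 + (33*sqrt(2)/2)^2) = sqrt(1089/2 + 1089/2) = sqrt(1089) = 33
θ = arctan(b/a) = arctan(23.3345/-23.3345) (quadrant-adjusted) = 135° = 3π/4
z = 33e^(i*3π/4)


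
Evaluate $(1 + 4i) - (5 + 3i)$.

(1 - 5) + (4 - 3)i = -4 + i


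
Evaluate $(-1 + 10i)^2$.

(a + bi)^2 = a^2 - b^2 + 2abi
= (-1)^2 - 10^2 + 2*(-1)*10i
= -99 - 20i


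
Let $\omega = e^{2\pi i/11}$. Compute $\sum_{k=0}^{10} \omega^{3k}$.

Let ζ = ω^3 = e^(2πi·3/11). Since 11 ∤ 3, ζ ≠ 1.
Sum = Σ_{k=0}^{10} ζ^k = (ζ^11 - 1)/(ζ - 1) = (ω^{3·11} - 1)/(ζ - 1) = (1 - 1)/(ζ - 1) = 0


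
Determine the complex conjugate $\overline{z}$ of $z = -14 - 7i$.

If z = a + bi, then conjugate(z) = a - bi
conjugate(-14 - 7i) = -14 + 7i


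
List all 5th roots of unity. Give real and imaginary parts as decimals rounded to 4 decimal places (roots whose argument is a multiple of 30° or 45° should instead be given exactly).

ω_k = e^(2πik/5) = cos(2πk/5) + i sin(2πk/5) for k = 0, 1, ..., 4
Roots: 1, 0.3090 + 0.9511i, -0.8090 + 0.5878i, -0.8090 - 0.5878i, 0.3090 - 0.9511i


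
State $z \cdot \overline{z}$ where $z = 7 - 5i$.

z * conjugate(z) = |z|^2 = a^2 + b^2
= 7^2 + (-5)^2 = 74


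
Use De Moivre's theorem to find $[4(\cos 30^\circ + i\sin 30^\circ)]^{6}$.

By De Moivre: z^n = r^n(cos(nθ) + i sin(nθ))
= 4^6(cos(6*30°) + i sin(6*30°))
= 4096(cos 180° + i sin 180°)
= -4096


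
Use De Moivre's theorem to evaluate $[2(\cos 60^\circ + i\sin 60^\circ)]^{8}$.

By De Moivre: z^n = r^n(cos(nθ) + i sin(nθ))
= 2^8(cos(8*60°) + i sin(8*60°))
= 256(cos 120° + i sin 120°)
= -128 + 128*sqrt(3)i


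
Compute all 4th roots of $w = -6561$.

|w| = 6561, arg(w) = 180°
Root modulus = 6561^(1/4) = 9
Root arguments: θ_k = (180° + 360°k)/4 for k = 0, 1, ..., 3
Roots: 9*sqrt(2)/2 + (9*sqrt(2)/2)i, -9*sqrt(2)/2 + (9*sqrt(2)/2)i, -9*sqrt(2)/2 - (9*sqrt(2)/2)i, 9*sqrt(2)/2 - (9*sqrt(2)/2)i


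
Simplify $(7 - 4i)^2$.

(a + bi)^2 = a^2 - b^2 + 2abi
= 7^2 - (-4)^2 + 2*7*(-4)i
= 33 - 56i


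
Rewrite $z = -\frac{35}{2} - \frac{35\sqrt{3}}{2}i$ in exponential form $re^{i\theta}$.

r = |z| = sqrt((-35/2)^2 + (-35*sqrt(3)/2)^2) = sqrt(1225/4 + 3675/4) = sqrt(1225) = 35
θ = arctan(b/a) = arctan(-30.3109/-17.5) (quadrant-adjusted) = 240° = 4π/3
z = 35e^(i*4π/3)


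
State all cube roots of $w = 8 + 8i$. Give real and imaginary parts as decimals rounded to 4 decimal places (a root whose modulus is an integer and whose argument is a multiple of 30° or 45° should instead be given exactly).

|w| = sqrt(128) ≈ 11.313708, arg(w) = 45°
Root modulus = sqrt(128)^(1/3) ≈ 2.244924
Root arguments: θ_k = (45° + 360°k)/3 for k = 0, 1, ..., 2
Compute each root as (root modulus)(cos θ_k + i sin θ_k) using full-precision intermediates, then round to 4 decimal places.
Roots: 2.1684 + 0.5810i, -1.5874 + 1.5874i, -0.5810 - 2.1684i


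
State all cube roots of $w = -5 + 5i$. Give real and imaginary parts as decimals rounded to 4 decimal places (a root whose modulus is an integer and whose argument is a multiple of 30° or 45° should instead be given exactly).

|w| = sqrt(50) ≈ 7.071068, arg(w) = 135°
Root modulus = sqrt(50)^(1/3) ≈ 1.919383
Root arguments: θ_k = (135° + 360°k)/3 for k = 0, 1, ..., 2
Compute each root as (root modulus)(cos θ_k + i sin θ_k) using full-precision intermediates, then round to 4 decimal places.
Roots: 1.3572 + 1.3572i, -1.8540 + 0.4968i, 0.4968 - 1.8540i


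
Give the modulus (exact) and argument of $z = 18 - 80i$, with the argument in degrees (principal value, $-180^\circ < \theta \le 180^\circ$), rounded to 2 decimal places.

|z| = sqrt(18^2 + (-80)^2) = 82
arg(z) = arctan(b/a) = arctan(-80/18) (quadrant-adjusted) = -77.32°


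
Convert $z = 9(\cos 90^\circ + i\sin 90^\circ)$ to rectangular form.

a = r cos θ = 9 * 0 = 0
b = r sin θ = 9 * 1 = 9
z = 9i


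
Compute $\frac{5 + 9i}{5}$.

Divisor is real, so divide each part by 5:
= 1 + (9/5)i


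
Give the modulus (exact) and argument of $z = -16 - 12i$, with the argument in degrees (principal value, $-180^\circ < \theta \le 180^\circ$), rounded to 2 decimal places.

|z| = sqrt((-16)^2 + (-12)^2) = 20
arg(z) = arctan(b/a) = arctan(-12/-16) (quadrant-adjusted) = -143.13°


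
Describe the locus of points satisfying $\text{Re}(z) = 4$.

Re(z) = x where z = x + yi; the equation x = 4 is satisfied by all points with that x-coordinate
Locus: Vertical line x = 4


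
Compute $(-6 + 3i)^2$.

(a + bi)^2 = a^2 - b^2 + 2abi
= (-6)^2 - 3^2 + 2*(-6)*3i
= 27 - 36i


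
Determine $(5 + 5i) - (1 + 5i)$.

(5 - 1) + (5 - 5)i = 4


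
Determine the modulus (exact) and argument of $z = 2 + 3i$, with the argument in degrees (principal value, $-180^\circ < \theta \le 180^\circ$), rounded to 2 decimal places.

|z| = sqrt(2^2 + 3^2) = sqrt(13)
arg(z) = arctan(b/a) = arctan(3/2) (quadrant-adjusted) = 56.31°


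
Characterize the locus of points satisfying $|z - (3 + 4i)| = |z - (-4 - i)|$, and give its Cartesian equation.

|z - z1| = |z - z2| means z is equidistant from z1 and z2,
i.e. the perpendicular bisector of the segment from (3, 4) to (-4, -1) (midpoint (-1/2, 3/2)).
With z = x + yi, square both sides:
(x - 3)^2 + (y - 4)^2 = (x - (-4))^2 + (y - (-1))^2
The x^2 and y^2 terms cancel: -14x + (-10)y = 17 - 25 = -8
Simplify: 7x + 5y = 4
Locus: Perpendicular bisector of the segment from (3, 4) to (-4, -1): the line 7x + 5y = 4


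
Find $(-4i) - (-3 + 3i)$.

(0 - (-3)) + (-4 - 3)i = 3 - 7i


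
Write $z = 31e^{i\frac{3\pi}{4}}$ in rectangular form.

a = r cos θ = 31 * -sqrt(2)/2 = -31*sqrt(2)/2
b = r sin θ = 31 * sqrt(2)/2 = 31*sqrt(2)/2
z = -31*sqrt(2)/2 + (31*sqrt(2)/2)i


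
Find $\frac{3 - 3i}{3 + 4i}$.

Multiply numerator and denominator by conjugate (3 - 4i):
= (3 - 3i)(3 - 4i) / (3^2 + 4^2)
= (-3 - 21i) / 25
= -3/25 - (21/25)i


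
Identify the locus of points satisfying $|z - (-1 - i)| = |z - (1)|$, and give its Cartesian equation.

|z - z1| = |z - z2| means z is equidistant from z1 and z2,
i.e. the perpendicular bisector of the segment from (-1, -1) to (1, 0) (midpoint (0, -1/2)).
With z = x + yi, square both sides:
(x - (-1))^2 + (y - (-1))^2 = (x - 1)^2 + (y - 0)^2
The x^2 and y^2 terms cancel: 4x + 2y = 1 - 2 = -1
Simplify: 4x + 2y = -1
Locus: Perpendicular bisector of the segment from (-1, -1) to (1, 0): the line 4x + 2y = -1


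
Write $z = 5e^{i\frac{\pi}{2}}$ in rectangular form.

a = r cos θ = 5 * 0 = 0
b = r sin θ = 5 * 1 = 5
z = 5i


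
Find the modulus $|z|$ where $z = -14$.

|z| = sqrt(a^2 + b^2) = sqrt((-14)^2 + 0^2) = sqrt(196) = 14


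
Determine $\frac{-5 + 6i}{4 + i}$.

Multiply numerator and denominator by conjugate (4 - i):
= (-5 + 6i)(4 - i) / (4^2 + 1^2)
= (-14 + 29i) / 17
= -14/17 + (29/17)i


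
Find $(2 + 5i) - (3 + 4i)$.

(2 - 3) + (5 - 4)i = -1 + i


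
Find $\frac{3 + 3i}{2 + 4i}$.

Multiply numerator and denominator by conjugate (2 - 4i):
= (3 + 3i)(2 - 4i) / (2^2 + 4^2)
= (18 - 6i) / 20
Divide through by 2: (9 - 3i) / 10
= 9/10 - (3/10)i


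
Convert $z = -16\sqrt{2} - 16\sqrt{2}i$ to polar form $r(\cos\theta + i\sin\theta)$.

r = |z| = sqrt(a^2 + b^2) = sqrt((-16*sqrt(2))^2 + (-16*sqrt(2))^2) = sqrt(512 + 512) = sqrt(1024) = 32
θ = arctan(b/a) = arctan(-22.6274/-22.6274) (quadrant-adjusted) = 225°
z = 32(cos 225° + i sin 225°)


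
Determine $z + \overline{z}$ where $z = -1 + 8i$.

z + conjugate(z) = (a + bi) + (a - bi) = 2a
= 2 * (-1) = -2


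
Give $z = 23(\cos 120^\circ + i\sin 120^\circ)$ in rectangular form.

a = r cos θ = 23 * -1/2 = -23/2
b = r sin θ = 23 * sqrt(3)/2 = 23*sqrt(3)/2
z = -23/2 + (23*sqrt(3)/2)i


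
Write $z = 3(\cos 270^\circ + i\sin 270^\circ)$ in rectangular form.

a = r cos θ = 3 * 0 = 0
b = r sin θ = 3 * -1 = -3
z = -3i


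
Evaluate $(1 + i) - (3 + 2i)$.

(1 - 3) + (1 - 2)i = -2 - i


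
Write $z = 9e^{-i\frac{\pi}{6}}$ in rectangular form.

a = r cos θ = 9 * sqrt(3)/2 = 9*sqrt(3)/2
b = r sin θ = 9 * -1/2 = -9/2
z = 9*sqrt(3)/2 - (9/2)i


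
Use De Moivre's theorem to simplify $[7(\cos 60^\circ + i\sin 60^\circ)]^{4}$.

By De Moivre: z^n = r^n(cos(nθ) + i sin(nθ))
= 7^4(cos(4*60°) + i sin(4*60°))
= 2401(cos 240° + i sin 240°)
= -2401/2 - (2401*sqrt(3)/2)i


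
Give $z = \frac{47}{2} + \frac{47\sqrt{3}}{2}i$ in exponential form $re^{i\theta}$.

r = |z| = sqrt((47/2)^2 + (47*sqrt(3)/2)^2) = sqrt(2209/4 + 6627/4) = sqrt(2209) = 47
θ = arctan(b/a) = arctan(40.7032/23.5) (quadrant-adjusted) = 60° = π/3
z = 47e^(i*π/3)


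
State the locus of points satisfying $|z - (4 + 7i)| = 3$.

|z - z0| = r describes a circle centered at z0 with radius r
Here z0 = 4 + 7i and r = 3
Locus: Circle centered at (4, 7) with radius 3


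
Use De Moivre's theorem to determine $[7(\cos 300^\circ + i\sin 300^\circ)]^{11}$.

By De Moivre: z^n = r^n(cos(nθ) + i sin(nθ))
= 7^11(cos(11*300°) + i sin(11*300°))
= 1977326743(cos 60° + i sin 60°)
= 1977326743/2 + (1977326743*sqrt(3)/2)i


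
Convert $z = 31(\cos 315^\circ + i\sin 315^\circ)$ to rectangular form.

a = r cos θ = 31 * sqrt(2)/2 = 31*sqrt(2)/2
b = r sin θ = 31 * -sqrt(2)/2 = -31*sqrt(2)/2
z = 31*sqrt(2)/2 - (31*sqrt(2)/2)i


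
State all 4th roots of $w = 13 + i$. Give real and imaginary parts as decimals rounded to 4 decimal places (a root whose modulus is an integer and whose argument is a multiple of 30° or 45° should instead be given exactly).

|w| = sqrt(170) ≈ 13.038405, arg(w) ≈ 4.398705°
Root modulus = sqrt(170)^(1/4) ≈ 1.900230
Root arguments: θ_k = (arg(w) + 360°k)/4 for k = 0, 1, ..., 3
Compute each root as (root modulus)(cos θ_k + i sin θ_k) using full-precision intermediates, then round to 4 decimal places.
Roots: 1.8999 + 0.0365i, -0.0365 + 1.8999i, -1.8999 - 0.0365i, 0.0365 - 1.8999i


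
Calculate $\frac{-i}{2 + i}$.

Multiply numerator and denominator by conjugate (2 - i):
= (-i)(2 - i) / (2^2 + 1^2)
= (-1 - 2i) / 5
= -1/5 - (2/5)i


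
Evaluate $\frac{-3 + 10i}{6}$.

Divisor is real, so divide each part by 6:
= -1/2 + (5/3)i


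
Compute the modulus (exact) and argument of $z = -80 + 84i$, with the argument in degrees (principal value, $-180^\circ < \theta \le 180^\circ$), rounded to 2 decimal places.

|z| = sqrt((-80)^2 + 84^2) = 116
arg(z) = arctan(b/a) = arctan(84/-80) (quadrant-adjusted) = 133.60°


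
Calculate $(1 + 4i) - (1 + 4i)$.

(1 - 1) + (4 - 4)i = 0


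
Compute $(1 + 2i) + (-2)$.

(1 + (-2)) + (2 + 0)i = -1 + 2i


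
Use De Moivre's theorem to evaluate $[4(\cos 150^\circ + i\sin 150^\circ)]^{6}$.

By De Moivre: z^n = r^n(cos(nθ) + i sin(nθ))
= 4^6(cos(6*150°) + i sin(6*150°))
= 4096(cos 180° + i sin 180°)
= -4096


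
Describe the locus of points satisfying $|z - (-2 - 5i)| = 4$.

|z - z0| = r describes a circle centered at z0 with radius r
Here z0 = -2 - 5i and r = 4
Locus: Circle centered at (-2, -5) with radius 4


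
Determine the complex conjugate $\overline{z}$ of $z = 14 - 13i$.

If z = a + bi, then conjugate(z) = a - bi
conjugate(14 - 13i) = 14 + 13i


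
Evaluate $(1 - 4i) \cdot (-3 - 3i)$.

(a1*a2 - b1*b2) + (a1*b2 + b1*a2)i
= (-3 - 12) + (-3 + 12)i
= -15 + 9i


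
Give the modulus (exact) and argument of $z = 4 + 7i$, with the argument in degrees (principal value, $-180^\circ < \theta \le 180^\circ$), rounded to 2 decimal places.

|z| = sqrt(4^2 + 7^2) = sqrt(65)
arg(z) = arctan(b/a) = arctan(7/4) (quadrant-adjusted) = 60.26°


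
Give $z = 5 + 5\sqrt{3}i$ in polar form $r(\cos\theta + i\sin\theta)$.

r = |z| = sqrt(a^2 + b^2) = sqrt((5)^2 + (5*sqrt(3))^2) = sqrt(25 + 75) = sqrt(100) = 10
θ = arctan(b/a) = arctan(8.6603/5) (quadrant-adjusted) = 60°
z = 10(cos 60° + i sin 60°)


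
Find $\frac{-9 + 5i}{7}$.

Divisor is real, so divide each part by 7:
= -9/7 + (5/7)i


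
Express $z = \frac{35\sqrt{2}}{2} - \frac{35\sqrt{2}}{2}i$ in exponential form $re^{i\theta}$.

r = |z| = sqrt((35*sqrt(2)/2)^2 + (-35*sqrt(2)/2)^2) = sqrt(1225/2 + 1225/2) = sqrt(1225) = 35
θ = arctan(b/a) = arctan(-24.7487/24.7487) (quadrant-adjusted) = -45° = -π/4
z = 35e^(-i*π/4)


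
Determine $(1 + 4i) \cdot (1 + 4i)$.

(a1*a2 - b1*b2) + (a1*b2 + b1*a2)i
= (1 - 16) + (4 + 4)i
= -15 + 8i


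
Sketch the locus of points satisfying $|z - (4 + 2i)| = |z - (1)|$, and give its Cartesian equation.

|z - z1| = |z - z2| means z is equidistant from z1 and z2,
i.e. the perpendicular bisector of the segment from (4, 2) to (1, 0) (midpoint (5/2, 1)).
With z = x + yi, square both sides:
(x - 4)^2 + (y - 2)^2 = (x - 1)^2 + (y - 0)^2
The x^2 and y^2 terms cancel: -6x + (-4)y = 1 - 20 = -19
Simplify: 6x + 4y = 19
Locus: Perpendicular bisector of the segment from (4, 2) to (1, 0): the line 6x + 4y = 19


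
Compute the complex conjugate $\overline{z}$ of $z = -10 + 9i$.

If z = a + bi, then conjugate(z) = a - bi
conjugate(-10 + 9i) = -10 - 9i


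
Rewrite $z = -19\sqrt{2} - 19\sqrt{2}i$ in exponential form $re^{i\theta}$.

r = |z| = sqrt((-19*sqrt(2))^2 + (-19*sqrt(2))^2) = sqrt(722 + 722) = sqrt(1444) = 38
θ = arctan(b/a) = arctan(-26.8701/-26.8701) (quadrant-adjusted) = 225° = 5π/4
z = 38e^(i*5π/4)


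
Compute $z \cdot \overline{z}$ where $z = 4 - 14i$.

z * conjugate(z) = |z|^2 = a^2 + b^2
= 4^2 + (-14)^2 = 212


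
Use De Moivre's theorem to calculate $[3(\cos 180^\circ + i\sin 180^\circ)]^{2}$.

By De Moivre: z^n = r^n(cos(nθ) + i sin(nθ))
= 3^2(cos(2*180°) + i sin(2*180°))
= 9(cos 0° + i sin 0°)
= 9


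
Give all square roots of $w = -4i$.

|w| = 4, arg(w) = 270°
Root modulus = 4^(1/2) = 2
Root arguments: θ_k = (270° + 360°k)/2 for k = 0, 1, ..., 1
Roots: -sqrt(2) + sqrt(2)i, sqrt(2) - sqrt(2)i


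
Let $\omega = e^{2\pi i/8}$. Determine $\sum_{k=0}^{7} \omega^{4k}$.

Let ζ = ω^4 = e^(2πi·4/8). Since 8 ∤ 4, ζ ≠ 1.
Sum = Σ_{k=0}^{7} ζ^k = (ζ^8 - 1)/(ζ - 1) = (ω^{4·8} - 1)/(ζ - 1) = (1 - 1)/(ζ - 1) = 0


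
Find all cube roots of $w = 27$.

|w| = 27, arg(w) = 0°
Root modulus = 27^(1/3) = 3
Root arguments: θ_k = (0° + 360°k)/3 for k = 0, 1, ..., 2
Roots: 3, -3/2 + (3*sqrt(3)/2)i, -3/2 - (3*sqrt(3)/2)i


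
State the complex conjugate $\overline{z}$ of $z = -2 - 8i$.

If z = a + bi, then conjugate(z) = a - bi
conjugate(-2 - 8i) = -2 + 8i


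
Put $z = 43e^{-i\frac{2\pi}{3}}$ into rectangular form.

a = r cos θ = 43 * -1/2 = -43/2
b = r sin θ = 43 * -sqrt(3)/2 = -43*sqrt(3)/2
z = -43/2 - (43*sqrt(3)/2)i


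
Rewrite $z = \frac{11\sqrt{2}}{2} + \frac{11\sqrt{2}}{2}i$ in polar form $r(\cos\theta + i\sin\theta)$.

r = |z| = sqrt(a^2 + b^2) = sqrt((11*sqrt(2)/2)^2 + (11*sqrt(2)/2)^2) = sqrt(121/2 + 121/2) = sqrt(121) = 11
θ = arctan(b/a) = arctan(7.7782/7.7782) (quadrant-adjusted) = 45°
z = 11(cos 45° + i sin 45°)


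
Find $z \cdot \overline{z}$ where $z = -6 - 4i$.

z * conjugate(z) = |z|^2 = a^2 + b^2
= (-6)^2 + (-4)^2 = 52


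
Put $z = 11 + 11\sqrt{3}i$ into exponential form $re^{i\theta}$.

r = |z| = sqrt((11)^2 + (11*sqrt(3))^2) = sqrt(121 + 363) = sqrt(484) = 22
θ = arctan(b/a) = arctan(19.0526/11) (quadrant-adjusted) = 60° = π/3
z = 22e^(i*π/3)


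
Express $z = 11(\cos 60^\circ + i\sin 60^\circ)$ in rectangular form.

a = r cos θ = 11 * 1/2 = 11/2
b = r sin θ = 11 * sqrt(3)/2 = 11*sqrt(3)/2
z = 11/2 + (11*sqrt(3)/2)i


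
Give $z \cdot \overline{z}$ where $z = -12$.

z * conjugate(z) = |z|^2 = a^2 + b^2
= (-12)^2 + 0^2 = 144


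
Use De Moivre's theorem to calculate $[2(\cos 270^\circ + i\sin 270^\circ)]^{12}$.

By De Moivre: z^n = r^n(cos(nθ) + i sin(nθ))
= 2^12(cos(12*270°) + i sin(12*270°))
= 4096(cos 0° + i sin 0°)
= 4096


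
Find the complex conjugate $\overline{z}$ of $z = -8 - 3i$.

If z = a + bi, then conjugate(z) = a - bi
conjugate(-8 - 3i) = -8 + 3i


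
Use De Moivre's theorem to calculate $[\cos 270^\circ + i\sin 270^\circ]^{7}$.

By De Moivre: z^n = r^n(cos(nθ) + i sin(nθ))
= 1^7(cos(7*270°) + i sin(7*270°))
= 1(cos 90° + i sin 90°)
= i


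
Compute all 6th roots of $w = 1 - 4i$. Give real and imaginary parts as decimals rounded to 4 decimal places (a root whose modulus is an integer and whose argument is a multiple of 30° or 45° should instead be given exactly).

|w| = sqrt(17) ≈ 4.123106, arg(w) ≈ 284.036243°
Root modulus = sqrt(17)^(1/6) ≈ 1.266302
Root arguments: θ_k = (arg(w) + 360°k)/6 for k = 0, 1, ..., 5
Compute each root as (root modulus)(cos θ_k + i sin θ_k) using full-precision intermediates, then round to 4 decimal places.
Roots: 0.8581 + 0.9312i, -0.3774 + 1.2088i, -1.2355 + 0.2775i, -0.8581 - 0.9312i, 0.3774 - 1.2088i, 1.2355 - 0.2775i


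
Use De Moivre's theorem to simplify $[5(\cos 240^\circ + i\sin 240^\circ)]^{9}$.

By De Moivre: z^n = r^n(cos(nθ) + i sin(nθ))
= 5^9(cos(9*240°) + i sin(9*240°))
= 1953125(cos 0° + i sin 0°)
= 1953125


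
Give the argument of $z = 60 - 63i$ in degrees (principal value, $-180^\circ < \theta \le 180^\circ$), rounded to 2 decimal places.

θ = arctan(b/a) = arctan(-63/60) (quadrant-adjusted) = -46.40°


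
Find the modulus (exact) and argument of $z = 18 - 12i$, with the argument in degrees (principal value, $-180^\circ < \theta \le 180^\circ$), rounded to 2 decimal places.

|z| = sqrt(18^2 + (-12)^2) = sqrt(468)
arg(z) = arctan(b/a) = arctan(-12/18) (quadrant-adjusted) = -33.69°


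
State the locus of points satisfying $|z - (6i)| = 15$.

|z - z0| = r describes a circle centered at z0 with radius r
Here z0 = 6i and r = 15
Locus: Circle centered at (0, 6) with radius 15


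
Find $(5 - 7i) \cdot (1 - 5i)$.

(a1*a2 - b1*b2) + (a1*b2 + b1*a2)i
= (5 - 35) + (-25 + (-7))i
= -30 - 32i


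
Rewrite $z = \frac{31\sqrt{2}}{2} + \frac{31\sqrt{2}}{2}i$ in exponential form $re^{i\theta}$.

r = |z| = sqrt((31*sqrt(2)/2)^2 + (31*sqrt(2)/2)^2) = sqrt(961/2 + 961/2) = sqrt(961) = 31
θ = arctan(b/a) = arctan(21.9203/21.9203) (quadrant-adjusted) = 45° = π/4
z = 31e^(i*π/4)


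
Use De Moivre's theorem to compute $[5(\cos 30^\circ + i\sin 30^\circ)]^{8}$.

By De Moivre: z^n = r^n(cos(nθ) + i sin(nθ))
= 5^8(cos(8*30°) + i sin(8*30°))
= 390625(cos 240° + i sin 240°)
= -390625/2 - (390625*sqrt(3)/2)i


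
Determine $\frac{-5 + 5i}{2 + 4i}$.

Multiply numerator and denominator by conjugate (2 - 4i):
= (-5 + 5i)(2 - 4i) / (2^2 + 4^2)
= (10 + 30i) / 20
Divide through by 10: (1 + 3i) / 2
= 1/2 + (3/2)i


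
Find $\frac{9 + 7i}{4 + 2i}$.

Multiply numerator and denominator by conjugate (4 - 2i):
= (9 + 7i)(4 - 2i) / (4^2 + 2^2)
= (50 + 10i) / 20
Divide through by 10: (5 + i) / 2
= 5/2 + (1/2)i
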